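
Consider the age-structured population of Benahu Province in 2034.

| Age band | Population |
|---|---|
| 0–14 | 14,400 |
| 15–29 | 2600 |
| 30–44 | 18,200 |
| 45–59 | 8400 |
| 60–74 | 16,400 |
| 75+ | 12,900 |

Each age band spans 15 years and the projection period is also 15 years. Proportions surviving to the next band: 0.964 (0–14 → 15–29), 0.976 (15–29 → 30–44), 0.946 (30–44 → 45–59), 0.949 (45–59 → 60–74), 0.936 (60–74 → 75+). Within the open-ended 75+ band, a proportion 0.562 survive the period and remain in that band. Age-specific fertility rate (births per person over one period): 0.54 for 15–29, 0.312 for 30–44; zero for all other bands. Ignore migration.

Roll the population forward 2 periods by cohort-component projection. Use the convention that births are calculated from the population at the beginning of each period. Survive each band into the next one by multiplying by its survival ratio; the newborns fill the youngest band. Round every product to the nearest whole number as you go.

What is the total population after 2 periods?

67567

Period 1:
Births: 2600 * 0.54 = 1404, 18200 * 0.312 = 5678 → 7082
15–29: 14400 * 0.964 = 13882
30–44: 2600 * 0.976 = 2538
45–59: 18200 * 0.946 = 17217
60–74: 8400 * 0.949 = 7972
75+: 16400 * 0.936 + 12900 * 0.562 = 15350 + 7250 = 22600
Population now: 0–14=7082, 15–29=13882, 30–44=2538, 45–59=17217, 60–74=7972, 75+=22600
Period 2:
Births: 13882 * 0.54 = 7496, 2538 * 0.312 = 792 → 8288
15–29: 7082 * 0.964 = 6827
30–44: 13882 * 0.976 = 13549
45–59: 2538 * 0.946 = 2401
60–74: 17217 * 0.949 = 16339
75+: 7972 * 0.936 + 22600 * 0.562 = 7462 + 12701 = 20163
Population now: 0–14=8288, 15–29=6827, 30–44=13549, 45–59=2401, 60–74=16339, 75+=20163
Total after period 2: 8288 + 6827 + 13549 + 2401 + 16339 + 20163 = 67567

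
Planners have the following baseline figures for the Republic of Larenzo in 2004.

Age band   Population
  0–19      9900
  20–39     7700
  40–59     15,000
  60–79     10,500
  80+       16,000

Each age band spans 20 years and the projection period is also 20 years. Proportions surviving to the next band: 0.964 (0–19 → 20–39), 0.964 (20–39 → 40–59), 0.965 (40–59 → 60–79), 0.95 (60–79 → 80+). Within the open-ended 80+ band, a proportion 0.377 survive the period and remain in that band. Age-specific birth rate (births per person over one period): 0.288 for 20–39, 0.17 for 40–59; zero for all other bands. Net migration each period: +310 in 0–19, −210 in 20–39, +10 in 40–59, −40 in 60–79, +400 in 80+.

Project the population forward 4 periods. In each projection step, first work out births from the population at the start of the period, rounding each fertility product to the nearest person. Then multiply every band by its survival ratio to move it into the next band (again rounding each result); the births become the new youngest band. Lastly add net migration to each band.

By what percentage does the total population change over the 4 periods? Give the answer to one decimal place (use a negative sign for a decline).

-53.7

Numbering the groups 1..5 from youngest to oldest:
— Period 1 —
Births: 7700 × 0.288 = 2218, 15000 × 0.17 = 2550 — total 4768
Group 2: 9900 × 0.964 = 9544
Group 3: 7700 × 0.964 = 7423
Group 4: 15000 × 0.965 = 14475
Group 5: 10500 × 0.95 + 16000 × 0.377 = 9975 + 6032 = 16007
Net migration: Group 1 + 310 → 5078; Group 2 − 210 → 9334; Group 3 + 10 → 7433; Group 4 − 40 → 14435; Group 5 + 400 → 16407
End of period: [5078, 9334, 7433, 14435, 16407]
— Period 2 —
Births: 9334 × 0.288 = 2688, 7433 × 0.17 = 1264 — total 3952
Group 2: 5078 × 0.964 = 4895
Group 3: 9334 × 0.964 = 8998
Group 4: 7433 × 0.965 = 7173
Group 5: 14435 × 0.95 + 16407 × 0.377 = 13713 + 6185 = 19898
Net migration: Group 1 + 310 → 4262; Group 2 − 210 → 4685; Group 3 + 10 → 9008; Group 4 − 40 → 7133; Group 5 + 400 → 20298
End of period: [4262, 4685, 9008, 7133, 20298]
— Period 3 —
Births: 4685 × 0.288 = 1349, 9008 × 0.17 = 1531 — total 2880
Group 2: 4262 × 0.964 = 4109
Group 3: 4685 × 0.964 = 4516
Group 4: 9008 × 0.965 = 8693
Group 5: 7133 × 0.95 + 20298 × 0.377 = 6776 + 7652 = 14428
Net migration: Group 1 + 310 → 3190; Group 2 − 210 → 3899; Group 3 + 10 → 4526; Group 4 − 40 → 8653; Group 5 + 400 → 14828
End of period: [3190, 3899, 4526, 8653, 14828]
— Period 4 —
Births: 3899 × 0.288 = 1123, 4526 × 0.17 = 769 — total 1892
Group 2: 3190 × 0.964 = 3075
Group 3: 3899 × 0.964 = 3759
Group 4: 4526 × 0.965 = 4368
Group 5: 8653 × 0.95 + 14828 × 0.377 = 8220 + 5590 = 13810
Net migration: Group 1 + 310 → 2202; Group 2 − 210 → 2865; Group 3 + 10 → 3769; Group 4 − 40 → 4328; Group 5 + 400 → 14210
End of period: [2202, 2865, 3769, 4328, 14210]
Total: 59100 → 27374; change = -31726; percentage change = -53.7%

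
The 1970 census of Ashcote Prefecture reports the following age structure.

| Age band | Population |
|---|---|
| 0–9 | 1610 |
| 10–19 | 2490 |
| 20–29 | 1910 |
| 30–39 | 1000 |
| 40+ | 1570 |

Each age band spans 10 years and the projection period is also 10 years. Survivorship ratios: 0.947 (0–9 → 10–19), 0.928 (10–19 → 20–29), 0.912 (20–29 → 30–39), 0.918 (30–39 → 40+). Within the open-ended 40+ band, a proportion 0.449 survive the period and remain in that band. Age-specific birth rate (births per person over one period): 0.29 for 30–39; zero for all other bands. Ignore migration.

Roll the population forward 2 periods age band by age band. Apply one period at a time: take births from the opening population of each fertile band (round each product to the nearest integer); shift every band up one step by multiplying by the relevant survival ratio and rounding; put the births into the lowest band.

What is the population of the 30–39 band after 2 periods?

(Bands numbered youngest = 1 to oldest = 5.)
Period 1:
Births: 1000 × 0.29 = 290
Band 2: 1610 × 0.947 = 1525
Band 3: 2490 × 0.928 = 2311
Band 4: 1910 × 0.912 = 1742
Band 5: 1000 × 0.918 + 1570 × 0.449 = 918 + 705 = 1623
End of period: [290, 1525, 2311, 1742, 1623]
Period 2:
Births: 1742 × 0.29 = 505
Band 2: 290 × 0.947 = 275
Band 3: 1525 × 0.928 = 1415
Band 4: 2311 × 0.912 = 2108
Band 5: 1742 × 0.918 + 1623 × 0.449 = 1599 + 729 = 2328
End of period: [505, 275, 1415, 2108, 2328]

2108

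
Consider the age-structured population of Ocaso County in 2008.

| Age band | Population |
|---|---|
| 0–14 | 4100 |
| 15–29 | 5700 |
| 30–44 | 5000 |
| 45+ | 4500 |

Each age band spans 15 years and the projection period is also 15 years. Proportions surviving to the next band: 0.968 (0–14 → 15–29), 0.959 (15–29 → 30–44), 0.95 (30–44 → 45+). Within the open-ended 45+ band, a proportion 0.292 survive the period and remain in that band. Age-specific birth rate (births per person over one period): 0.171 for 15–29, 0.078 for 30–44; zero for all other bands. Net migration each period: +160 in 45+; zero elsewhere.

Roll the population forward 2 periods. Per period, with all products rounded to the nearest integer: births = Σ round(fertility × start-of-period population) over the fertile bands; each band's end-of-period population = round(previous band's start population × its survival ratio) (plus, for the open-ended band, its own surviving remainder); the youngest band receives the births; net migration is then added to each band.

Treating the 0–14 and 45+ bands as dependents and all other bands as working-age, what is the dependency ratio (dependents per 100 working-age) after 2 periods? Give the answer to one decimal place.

(Groups numbered youngest = 1 to oldest = 4.)
After projecting period 1:
Births: 5700 × 0.171 = 975, 5000 × 0.078 = 390 — total 1365
Group 2: 4100 × 0.968 = 3969
Group 3: 5700 × 0.959 = 5466
Group 4: 5000 × 0.95 + 4500 × 0.292 = 4750 + 1314 = 6064
Net migration: Group 4 + 160 → 6224
End of period: [1365, 3969, 5466, 6224]
After projecting period 2:
Births: 3969 × 0.171 = 679, 5466 × 0.078 = 426 — total 1105
Group 2: 1365 × 0.968 = 1321
Group 3: 3969 × 0.959 = 3806
Group 4: 5466 × 0.95 + 6224 × 0.292 = 5193 + 1817 = 7010
Net migration: Group 4 + 160 → 7170
End of period: [1105, 1321, 3806, 7170]
Dependents (band 0–14 + band 45+) = 1105 + 7170 = 8275; working-age = 5127; ratio = 8275/5127 × 100 = 161.4

161.4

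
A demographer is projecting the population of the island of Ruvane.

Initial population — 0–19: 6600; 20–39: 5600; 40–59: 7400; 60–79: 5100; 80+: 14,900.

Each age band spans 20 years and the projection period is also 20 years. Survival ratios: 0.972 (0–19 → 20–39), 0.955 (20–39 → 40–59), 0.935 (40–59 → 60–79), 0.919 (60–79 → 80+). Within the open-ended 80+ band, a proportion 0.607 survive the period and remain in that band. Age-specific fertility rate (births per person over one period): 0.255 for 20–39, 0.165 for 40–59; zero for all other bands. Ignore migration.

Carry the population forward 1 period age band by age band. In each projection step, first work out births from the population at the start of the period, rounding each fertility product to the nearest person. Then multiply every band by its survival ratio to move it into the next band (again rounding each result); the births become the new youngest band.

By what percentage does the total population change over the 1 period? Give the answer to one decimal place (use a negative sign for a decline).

Period 1.
Births: 5600 * 0.255 = 1428 ; 7400 * 0.165 = 1221 ⇒ total 2649
20–39: 6600 * 0.972 = 6415
40–59: 5600 * 0.955 = 5348
60–79: 7400 * 0.935 = 6919
80+: 5100 * 0.919 + 14900 * 0.607 = 4687 + 9044 = 13731
End of period: [2649, 6415, 5348, 6919, 13731]
Total: 39600 → 35062; change = -4538; percentage change = -11.5%

-11.5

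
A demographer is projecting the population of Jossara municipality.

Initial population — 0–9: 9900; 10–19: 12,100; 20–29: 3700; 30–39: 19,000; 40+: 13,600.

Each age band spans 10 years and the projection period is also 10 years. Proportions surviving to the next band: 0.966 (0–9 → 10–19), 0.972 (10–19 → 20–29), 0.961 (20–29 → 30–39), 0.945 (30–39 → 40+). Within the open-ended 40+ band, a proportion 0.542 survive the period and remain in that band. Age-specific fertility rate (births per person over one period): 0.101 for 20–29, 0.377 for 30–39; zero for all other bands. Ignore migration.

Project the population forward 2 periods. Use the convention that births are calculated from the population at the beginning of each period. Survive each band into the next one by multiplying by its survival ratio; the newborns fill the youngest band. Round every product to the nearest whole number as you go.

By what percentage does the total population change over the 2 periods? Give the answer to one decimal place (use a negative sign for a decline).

Period 1:
Births: 3700 * 0.101 = 374 ; 19000 * 0.377 = 7163 — total 7537
10–19: 9900 * 0.966 = 9563
20–29: 12100 * 0.972 = 11761
30–39: 3700 * 0.961 = 3556
40+: 19000 * 0.945 + 13600 * 0.542 = 17955 + 7371 = 25326
Giving 7537 / 9563 / 11761 / 3556 / 25326.
Period 2:
Births: 11761 * 0.101 = 1188 ; 3556 * 0.377 = 1341 — total 2529
10–19: 7537 * 0.966 = 7281
20–29: 9563 * 0.972 = 9295
30–39: 11761 * 0.961 = 11302
40+: 3556 * 0.945 + 25326 * 0.542 = 3360 + 13727 = 17087
Giving 2529 / 7281 / 9295 / 11302 / 17087.
Total: 58300 → 47494; change = -10806; percentage change = -18.5%

-18.5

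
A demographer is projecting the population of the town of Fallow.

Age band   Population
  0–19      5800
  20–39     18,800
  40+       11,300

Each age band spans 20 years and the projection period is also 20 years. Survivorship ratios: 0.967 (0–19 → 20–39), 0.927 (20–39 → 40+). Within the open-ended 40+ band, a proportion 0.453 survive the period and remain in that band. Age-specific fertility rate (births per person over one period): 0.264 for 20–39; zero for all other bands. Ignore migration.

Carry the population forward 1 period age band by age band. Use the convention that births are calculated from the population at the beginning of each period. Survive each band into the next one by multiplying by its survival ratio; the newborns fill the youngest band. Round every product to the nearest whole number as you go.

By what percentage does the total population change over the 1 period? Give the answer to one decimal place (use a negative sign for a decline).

Period 1.
Births: 18800 * 0.264 = 4963
20–39: 5800 * 0.967 = 5609
40+: 18800 * 0.927 + 11300 * 0.453 = 17428 + 5119 = 22547
End of period: [4963, 5609, 22547]
Total: 35900 → 33119; change = -2781; percentage change = -7.7%

-7.7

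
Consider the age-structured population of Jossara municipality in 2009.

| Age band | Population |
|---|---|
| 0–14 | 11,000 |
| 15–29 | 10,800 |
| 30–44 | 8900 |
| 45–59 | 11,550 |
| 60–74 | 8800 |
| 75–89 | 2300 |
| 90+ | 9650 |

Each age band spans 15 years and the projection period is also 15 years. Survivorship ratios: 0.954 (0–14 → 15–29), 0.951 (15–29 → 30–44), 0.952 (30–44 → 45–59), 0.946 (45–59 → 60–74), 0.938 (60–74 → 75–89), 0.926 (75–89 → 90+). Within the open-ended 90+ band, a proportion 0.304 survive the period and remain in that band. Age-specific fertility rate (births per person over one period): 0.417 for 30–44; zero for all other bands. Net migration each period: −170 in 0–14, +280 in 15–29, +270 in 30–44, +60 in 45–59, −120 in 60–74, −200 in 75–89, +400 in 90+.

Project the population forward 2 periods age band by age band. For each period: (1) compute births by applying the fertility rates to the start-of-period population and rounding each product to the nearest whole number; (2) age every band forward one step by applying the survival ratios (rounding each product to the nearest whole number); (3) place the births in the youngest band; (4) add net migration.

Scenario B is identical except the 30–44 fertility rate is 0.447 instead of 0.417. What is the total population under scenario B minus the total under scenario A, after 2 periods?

— Period 1 —
Births: 8900 × 0.417 = 3711
15–29: 11000 × 0.954 = 10494
30–44: 10800 × 0.951 = 10271
45–59: 8900 × 0.952 = 8473
60–74: 11550 × 0.946 = 10926
75–89: 8800 × 0.938 = 8254
90+: 2300 × 0.926 + 9650 × 0.304 = 2130 + 2934 = 5064
Net migration: 0–14 − 170 → 3541; 15–29 + 280 → 10774; 30–44 + 270 → 10541; 45–59 + 60 → 8533; 60–74 − 120 → 10806; 75–89 − 200 → 8054; 90+ + 400 → 5464
→ [3541, 10774, 10541, 8533, 10806, 8054, 5464]
— Period 2 —
Births: 10541 × 0.417 = 4396
15–29: 3541 × 0.954 = 3378
30–44: 10774 × 0.951 = 10246
45–59: 10541 × 0.952 = 10035
60–74: 8533 × 0.946 = 8072
75–89: 10806 × 0.938 = 10136
90+: 8054 × 0.926 + 5464 × 0.304 = 7458 + 1661 = 9119
Net migration: 0–14 − 170 → 4226; 15–29 + 280 → 3658; 30–44 + 270 → 10516; 45–59 + 60 → 10095; 60–74 − 120 → 7952; 75–89 − 200 → 9936; 90+ + 400 → 9519
→ [4226, 3658, 10516, 10095, 7952, 9936, 9519]
Scenario A total after 2 periods: 55902
Scenario B projection —
— Period 1 —
Births: 8900 × 0.447 = 3978
15–29: 11000 × 0.954 = 10494
30–44: 10800 × 0.951 = 10271
45–59: 8900 × 0.952 = 8473
60–74: 11550 × 0.946 = 10926
75–89: 8800 × 0.938 = 8254
90+: 2300 × 0.926 + 9650 × 0.304 = 2130 + 2934 = 5064
Net migration: 0–14 − 170 → 3808; 15–29 + 280 → 10774; 30–44 + 270 → 10541; 45–59 + 60 → 8533; 60–74 − 120 → 10806; 75–89 − 200 → 8054; 90+ + 400 → 5464
→ [3808, 10774, 10541, 8533, 10806, 8054, 5464]
— Period 2 —
Births: 10541 × 0.447 = 4712
15–29: 3808 × 0.954 = 3633
30–44: 10774 × 0.951 = 10246
45–59: 10541 × 0.952 = 10035
60–74: 8533 × 0.946 = 8072
75–89: 10806 × 0.938 = 10136
90+: 8054 × 0.926 + 5464 × 0.304 = 7458 + 1661 = 9119
Net migration: 0–14 − 170 → 4542; 15–29 + 280 → 3913; 30–44 + 270 → 10516; 45–59 + 60 → 10095; 60–74 − 120 → 7952; 75–89 − 200 → 9936; 90+ + 400 → 9519
→ [4542, 3913, 10516, 10095, 7952, 9936, 9519]
Scenario B total after 2 periods: 56473
Difference B − A = 56473 − 55902 = 571

571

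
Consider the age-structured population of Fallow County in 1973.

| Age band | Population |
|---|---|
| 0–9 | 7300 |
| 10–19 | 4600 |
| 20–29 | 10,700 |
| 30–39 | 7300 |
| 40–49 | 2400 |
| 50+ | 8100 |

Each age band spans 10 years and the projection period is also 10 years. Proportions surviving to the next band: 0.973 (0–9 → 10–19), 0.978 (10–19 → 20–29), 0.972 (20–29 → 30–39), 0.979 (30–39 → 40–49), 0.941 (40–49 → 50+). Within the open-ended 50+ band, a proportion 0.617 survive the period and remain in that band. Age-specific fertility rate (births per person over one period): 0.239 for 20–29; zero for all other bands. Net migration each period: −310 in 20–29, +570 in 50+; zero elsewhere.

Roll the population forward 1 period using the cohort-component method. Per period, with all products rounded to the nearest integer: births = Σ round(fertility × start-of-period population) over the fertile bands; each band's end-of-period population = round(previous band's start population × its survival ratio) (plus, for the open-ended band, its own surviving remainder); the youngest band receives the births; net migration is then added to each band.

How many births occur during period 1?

Period 1:
Births: 10700 * 0.239 = 2557
10–19: 7300 * 0.973 = 7103
20–29: 4600 * 0.978 = 4499
30–39: 10700 * 0.972 = 10400
40–49: 7300 * 0.979 = 7147
50+: 2400 * 0.941 + 8100 * 0.617 = 2258 + 4998 = 7256
Net migration: 20–29 − 310 → 4189; 50+ + 570 → 7826
Population now: 0–9=2557, 10–19=7103, 20–29=4189, 30–39=10400, 40–49=7147, 50+=7826

2557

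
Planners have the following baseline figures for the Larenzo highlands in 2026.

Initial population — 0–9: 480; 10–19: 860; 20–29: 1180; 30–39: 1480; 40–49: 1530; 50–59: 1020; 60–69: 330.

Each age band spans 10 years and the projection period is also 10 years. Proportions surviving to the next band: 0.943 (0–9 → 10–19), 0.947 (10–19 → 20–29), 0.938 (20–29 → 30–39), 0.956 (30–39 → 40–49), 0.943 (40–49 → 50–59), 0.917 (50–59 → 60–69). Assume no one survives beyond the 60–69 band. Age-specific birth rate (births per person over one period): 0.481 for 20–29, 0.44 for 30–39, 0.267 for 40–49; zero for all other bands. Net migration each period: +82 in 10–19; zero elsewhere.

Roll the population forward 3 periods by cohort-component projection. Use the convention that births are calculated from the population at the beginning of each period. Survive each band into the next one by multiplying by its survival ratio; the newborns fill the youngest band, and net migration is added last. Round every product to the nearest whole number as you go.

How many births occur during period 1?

1628

Call the groups 1 to 7, youngest first.
Period 1.
Births: 1180 * 0.481 = 568 ; 1480 * 0.44 = 651 ; 1530 * 0.267 = 409 → total 1628
Group 2: 480 * 0.943 = 453
Group 3: 860 * 0.947 = 814
Group 4: 1180 * 0.938 = 1107
Group 5: 1480 * 0.956 = 1415
Group 6: 1530 * 0.943 = 1443
Group 7: 1020 * 0.917 = 935
Net migration: Group 2 + 82 → 535
End of period: [1628, 535, 814, 1107, 1415, 1443, 935]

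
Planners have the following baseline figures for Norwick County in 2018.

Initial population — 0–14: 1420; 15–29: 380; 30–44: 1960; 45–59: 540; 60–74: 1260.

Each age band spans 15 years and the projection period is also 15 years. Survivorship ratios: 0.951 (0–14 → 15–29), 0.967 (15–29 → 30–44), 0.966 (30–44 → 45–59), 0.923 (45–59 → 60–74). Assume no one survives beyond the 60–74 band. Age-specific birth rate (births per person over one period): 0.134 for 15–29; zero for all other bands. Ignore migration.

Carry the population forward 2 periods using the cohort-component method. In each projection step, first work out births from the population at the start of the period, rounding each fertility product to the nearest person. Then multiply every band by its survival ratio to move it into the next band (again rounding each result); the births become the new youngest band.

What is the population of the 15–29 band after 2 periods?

49

Call the bands 1 to 5, youngest first.
[period 1]
Births: 380 × 0.134 = 51
Band 2: 1420 × 0.951 = 1350
Band 3: 380 × 0.967 = 367
Band 4: 1960 × 0.966 = 1893
Band 5: 540 × 0.923 = 498
Population now: 0–14=51, 15–29=1350, 30–44=367, 45–59=1893, 60–74=498
[period 2]
Births: 1350 × 0.134 = 181
Band 2: 51 × 0.951 = 49
Band 3: 1350 × 0.967 = 1305
Band 4: 367 × 0.966 = 355
Band 5: 1893 × 0.923 = 1747
Population now: 0–14=181, 15–29=49, 30–44=1305, 45–59=355, 60–74=1747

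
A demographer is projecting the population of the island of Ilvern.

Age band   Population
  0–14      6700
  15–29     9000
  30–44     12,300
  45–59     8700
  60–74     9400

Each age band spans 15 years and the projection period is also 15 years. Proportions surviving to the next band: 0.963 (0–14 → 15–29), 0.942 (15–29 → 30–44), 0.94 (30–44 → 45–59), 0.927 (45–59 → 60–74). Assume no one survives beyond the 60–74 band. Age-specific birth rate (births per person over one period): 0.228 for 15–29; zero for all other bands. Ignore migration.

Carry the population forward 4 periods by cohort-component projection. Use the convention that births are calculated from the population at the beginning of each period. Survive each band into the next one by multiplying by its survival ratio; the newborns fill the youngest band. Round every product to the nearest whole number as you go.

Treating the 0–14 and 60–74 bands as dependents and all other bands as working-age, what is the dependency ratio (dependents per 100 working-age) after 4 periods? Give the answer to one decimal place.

Call the groups 1 to 5, youngest first.
Period 1.
Births: 9000 * 0.228 = 2052
Group 2: 6700 * 0.963 = 6452
Group 3: 9000 * 0.942 = 8478
Group 4: 12300 * 0.94 = 11562
Group 5: 8700 * 0.927 = 8065
End of period: [2052, 6452, 8478, 11562, 8065]
Period 2.
Births: 6452 * 0.228 = 1471
Group 2: 2052 * 0.963 = 1976
Group 3: 6452 * 0.942 = 6078
Group 4: 8478 * 0.94 = 7969
Group 5: 11562 * 0.927 = 10718
End of period: [1471, 1976, 6078, 7969, 10718]
Period 3.
Births: 1976 * 0.228 = 451
Group 2: 1471 * 0.963 = 1417
Group 3: 1976 * 0.942 = 1861
Group 4: 6078 * 0.94 = 5713
Group 5: 7969 * 0.927 = 7387
End of period: [451, 1417, 1861, 5713, 7387]
Period 4.
Births: 1417 * 0.228 = 323
Group 2: 451 * 0.963 = 434
Group 3: 1417 * 0.942 = 1335
Group 4: 1861 * 0.94 = 1749
Group 5: 5713 * 0.927 = 5296
End of period: [323, 434, 1335, 1749, 5296]
Dependents (band 0–14 + band 60–74) = 323 + 5296 = 5619; working-age = 3518; ratio = 5619/3518 × 100 = 159.7

159.7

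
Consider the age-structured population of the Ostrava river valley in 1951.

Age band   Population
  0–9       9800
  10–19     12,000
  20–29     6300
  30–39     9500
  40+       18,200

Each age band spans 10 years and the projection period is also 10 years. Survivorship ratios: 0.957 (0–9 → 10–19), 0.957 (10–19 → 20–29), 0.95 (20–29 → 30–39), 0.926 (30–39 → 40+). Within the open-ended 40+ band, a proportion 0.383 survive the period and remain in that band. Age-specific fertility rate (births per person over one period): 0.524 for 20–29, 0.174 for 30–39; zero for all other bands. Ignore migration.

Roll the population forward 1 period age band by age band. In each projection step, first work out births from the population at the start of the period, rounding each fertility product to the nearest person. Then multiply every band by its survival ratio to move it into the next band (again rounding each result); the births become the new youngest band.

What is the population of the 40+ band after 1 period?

15768

Period 1:
Births: 6300 × 0.524 = 3301  |  9500 × 0.174 = 1653 → total 4954
10–19: 9800 × 0.957 = 9379
20–29: 12000 × 0.957 = 11484
30–39: 6300 × 0.95 = 5985
40+: 9500 × 0.926 + 18200 × 0.383 = 8797 + 6971 = 15768
→ [4954, 9379, 11484, 5985, 15768]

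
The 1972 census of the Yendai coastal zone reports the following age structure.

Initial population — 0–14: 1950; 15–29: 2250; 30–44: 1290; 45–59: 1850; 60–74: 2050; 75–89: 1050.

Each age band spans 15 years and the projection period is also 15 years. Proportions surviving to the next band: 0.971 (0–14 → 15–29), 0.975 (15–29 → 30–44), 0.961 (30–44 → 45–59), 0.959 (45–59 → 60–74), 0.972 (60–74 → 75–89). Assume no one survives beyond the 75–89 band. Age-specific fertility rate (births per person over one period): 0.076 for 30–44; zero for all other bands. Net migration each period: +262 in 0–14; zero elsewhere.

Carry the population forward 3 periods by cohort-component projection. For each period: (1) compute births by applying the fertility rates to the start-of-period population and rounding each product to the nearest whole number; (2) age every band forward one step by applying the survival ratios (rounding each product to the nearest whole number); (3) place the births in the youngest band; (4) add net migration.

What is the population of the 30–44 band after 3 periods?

341

Period 1:
Births: 1290 × 0.076 = 98
15–29: 1950 × 0.971 = 1893
30–44: 2250 × 0.975 = 2194
45–59: 1290 × 0.961 = 1240
60–74: 1850 × 0.959 = 1774
75–89: 2050 × 0.972 = 1993
Net migration: 0–14 + 262 → 360
Giving 360 / 1893 / 2194 / 1240 / 1774 / 1993.
Period 2:
Births: 2194 × 0.076 = 167
15–29: 360 × 0.971 = 350
30–44: 1893 × 0.975 = 1846
45–59: 2194 × 0.961 = 2108
60–74: 1240 × 0.959 = 1189
75–89: 1774 × 0.972 = 1724
Net migration: 0–14 + 262 → 429
Giving 429 / 350 / 1846 / 2108 / 1189 / 1724.
Period 3:
Births: 1846 × 0.076 = 140
15–29: 429 × 0.971 = 417
30–44: 350 × 0.975 = 341
45–59: 1846 × 0.961 = 1774
60–74: 2108 × 0.959 = 2022
75–89: 1189 × 0.972 = 1156
Net migration: 0–14 + 262 → 402
Giving 402 / 417 / 341 / 1774 / 2022 / 1156.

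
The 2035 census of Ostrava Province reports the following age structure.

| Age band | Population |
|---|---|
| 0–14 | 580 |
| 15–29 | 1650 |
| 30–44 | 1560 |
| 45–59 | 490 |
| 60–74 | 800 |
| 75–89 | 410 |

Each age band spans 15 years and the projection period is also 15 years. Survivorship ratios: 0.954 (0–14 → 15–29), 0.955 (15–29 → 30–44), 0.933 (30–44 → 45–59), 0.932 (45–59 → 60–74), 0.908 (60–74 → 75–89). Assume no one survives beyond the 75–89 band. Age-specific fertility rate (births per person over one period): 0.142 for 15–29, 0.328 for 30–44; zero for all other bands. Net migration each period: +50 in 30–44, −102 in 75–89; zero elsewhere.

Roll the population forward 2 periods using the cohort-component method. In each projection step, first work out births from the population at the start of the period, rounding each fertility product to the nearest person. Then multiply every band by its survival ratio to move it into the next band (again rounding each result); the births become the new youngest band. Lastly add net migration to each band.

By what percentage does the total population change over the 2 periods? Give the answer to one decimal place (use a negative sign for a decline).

-7.3

— Period 1 —
Births: 1650 * 0.142 = 234  |  1560 * 0.328 = 512 → 746
15–29: 580 * 0.954 = 553
30–44: 1650 * 0.955 = 1576
45–59: 1560 * 0.933 = 1455
60–74: 490 * 0.932 = 457
75–89: 800 * 0.908 = 726
Net migration: 30–44 + 50 → 1626; 75–89 − 102 → 624
Population now: 0–14=746, 15–29=553, 30–44=1626, 45–59=1455, 60–74=457, 75–89=624
— Period 2 —
Births: 553 * 0.142 = 79  |  1626 * 0.328 = 533 → 612
15–29: 746 * 0.954 = 712
30–44: 553 * 0.955 = 528
45–59: 1626 * 0.933 = 1517
60–74: 1455 * 0.932 = 1356
75–89: 457 * 0.908 = 415
Net migration: 30–44 + 50 → 578; 75–89 − 102 → 313
Population now: 0–14=612, 15–29=712, 30–44=578, 45–59=1517, 60–74=1356, 75–89=313
Total: 5490 → 5088; change = -402; percentage change = -7.3%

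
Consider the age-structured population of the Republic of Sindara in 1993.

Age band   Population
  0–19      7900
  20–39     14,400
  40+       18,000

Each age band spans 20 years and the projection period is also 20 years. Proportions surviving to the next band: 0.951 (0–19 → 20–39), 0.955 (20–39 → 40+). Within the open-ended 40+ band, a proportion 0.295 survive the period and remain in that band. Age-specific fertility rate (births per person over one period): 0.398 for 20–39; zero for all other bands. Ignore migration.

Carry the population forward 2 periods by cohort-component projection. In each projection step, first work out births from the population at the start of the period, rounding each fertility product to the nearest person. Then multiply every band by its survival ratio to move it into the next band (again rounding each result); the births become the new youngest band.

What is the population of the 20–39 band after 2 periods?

5450

After projecting period 1:
Births: 14400 * 0.398 = 5731
20–39: 7900 * 0.951 = 7513
40+: 14400 * 0.955 + 18000 * 0.295 = 13752 + 5310 = 19062
End of period: [5731, 7513, 19062]
After projecting period 2:
Births: 7513 * 0.398 = 2990
20–39: 5731 * 0.951 = 5450
40+: 7513 * 0.955 + 19062 * 0.295 = 7175 + 5623 = 12798
End of period: [2990, 5450, 12798]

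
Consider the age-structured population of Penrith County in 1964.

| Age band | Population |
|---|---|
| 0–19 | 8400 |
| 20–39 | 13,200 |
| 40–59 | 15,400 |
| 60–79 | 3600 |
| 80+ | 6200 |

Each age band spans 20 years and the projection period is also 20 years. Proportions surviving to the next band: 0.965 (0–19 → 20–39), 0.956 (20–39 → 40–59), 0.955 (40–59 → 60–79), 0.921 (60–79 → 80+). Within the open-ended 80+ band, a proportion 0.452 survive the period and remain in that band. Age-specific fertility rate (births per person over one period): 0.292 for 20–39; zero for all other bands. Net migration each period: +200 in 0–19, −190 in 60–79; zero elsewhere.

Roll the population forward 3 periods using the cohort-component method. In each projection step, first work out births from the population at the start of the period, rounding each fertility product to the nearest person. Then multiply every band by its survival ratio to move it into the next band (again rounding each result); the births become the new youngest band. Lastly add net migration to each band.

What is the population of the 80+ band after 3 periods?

Let band 1 be 0–19 through band 5 = 80+.
Period 1.
Births: 13200 × 0.292 = 3854
Band 2: 8400 × 0.965 = 8106
Band 3: 13200 × 0.956 = 12619
Band 4: 15400 × 0.955 = 14707
Band 5: 3600 × 0.921 + 6200 × 0.452 = 3316 + 2802 = 6118
Net migration: Band 1 + 200 → 4054; Band 4 − 190 → 14517
End of period: [4054, 8106, 12619, 14517, 6118]
Period 2.
Births: 8106 × 0.292 = 2367
Band 2: 4054 × 0.965 = 3912
Band 3: 8106 × 0.956 = 7749
Band 4: 12619 × 0.955 = 12051
Band 5: 14517 × 0.921 + 6118 × 0.452 = 13370 + 2765 = 16135
Net migration: Band 1 + 200 → 2567; Band 4 − 190 → 11861
End of period: [2567, 3912, 7749, 11861, 16135]
Period 3.
Births: 3912 × 0.292 = 1142
Band 2: 2567 × 0.965 = 2477
Band 3: 3912 × 0.956 = 3740
Band 4: 7749 × 0.955 = 7400
Band 5: 11861 × 0.921 + 16135 × 0.452 = 10924 + 7293 = 18217
Net migration: Band 1 + 200 → 1342; Band 4 − 190 → 7210
End of period: [1342, 2477, 3740, 7210, 18217]

18217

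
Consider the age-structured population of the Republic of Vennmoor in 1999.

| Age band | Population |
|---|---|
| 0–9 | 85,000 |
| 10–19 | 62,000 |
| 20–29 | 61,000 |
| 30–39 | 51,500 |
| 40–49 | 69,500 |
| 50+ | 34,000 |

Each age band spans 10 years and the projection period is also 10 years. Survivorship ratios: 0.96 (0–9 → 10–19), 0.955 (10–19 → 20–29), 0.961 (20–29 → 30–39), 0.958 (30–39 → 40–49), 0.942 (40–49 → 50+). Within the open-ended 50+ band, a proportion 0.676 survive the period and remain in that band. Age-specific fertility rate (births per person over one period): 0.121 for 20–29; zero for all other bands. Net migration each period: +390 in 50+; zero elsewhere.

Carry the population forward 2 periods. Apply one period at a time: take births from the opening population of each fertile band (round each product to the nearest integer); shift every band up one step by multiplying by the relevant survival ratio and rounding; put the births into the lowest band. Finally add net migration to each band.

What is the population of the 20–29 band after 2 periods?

Period 1:
Births: 61000 × 0.121 = 7381
10–19: 85000 × 0.96 = 81600
20–29: 62000 × 0.955 = 59210
30–39: 61000 × 0.961 = 58621
40–49: 51500 × 0.958 = 49337
50+: 69500 × 0.942 + 34000 × 0.676 = 65469 + 22984 = 88453
Net migration: 50+ + 390 → 88843
→ [7381, 81600, 59210, 58621, 49337, 88843]
Period 2:
Births: 59210 × 0.121 = 7164
10–19: 7381 × 0.96 = 7086
20–29: 81600 × 0.955 = 77928
30–39: 59210 × 0.961 = 56901
40–49: 58621 × 0.958 = 56159
50+: 49337 × 0.942 + 88843 × 0.676 = 46475 + 60058 = 106533
Net migration: 50+ + 390 → 106923
→ [7164, 7086, 77928, 56901, 56159, 106923]

77928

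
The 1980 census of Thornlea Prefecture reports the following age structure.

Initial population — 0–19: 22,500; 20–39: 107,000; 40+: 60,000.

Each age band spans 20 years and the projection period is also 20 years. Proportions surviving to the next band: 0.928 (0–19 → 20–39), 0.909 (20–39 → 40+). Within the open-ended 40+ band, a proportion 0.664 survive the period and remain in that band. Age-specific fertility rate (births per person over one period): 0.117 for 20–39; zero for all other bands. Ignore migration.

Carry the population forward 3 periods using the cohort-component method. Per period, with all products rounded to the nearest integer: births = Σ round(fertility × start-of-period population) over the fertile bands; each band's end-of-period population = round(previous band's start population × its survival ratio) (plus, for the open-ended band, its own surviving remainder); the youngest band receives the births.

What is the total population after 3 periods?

[period 1]
Births: 107000 × 0.117 = 12519
20–39: 22500 × 0.928 = 20880
40+: 107000 × 0.909 + 60000 × 0.664 = 97263 + 39840 = 137103
Population now: 0–19=12519, 20–39=20880, 40+=137103
[period 2]
Births: 20880 × 0.117 = 2443
20–39: 12519 × 0.928 = 11618
40+: 20880 × 0.909 + 137103 × 0.664 = 18980 + 91036 = 110016
Population now: 0–19=2443, 20–39=11618, 40+=110016
[period 3]
Births: 11618 × 0.117 = 1359
20–39: 2443 × 0.928 = 2267
40+: 11618 × 0.909 + 110016 × 0.664 = 10561 + 73051 = 83612
Population now: 0–19=1359, 20–39=2267, 40+=83612
Total after period 3: 1359 + 2267 + 83612 = 87238

87238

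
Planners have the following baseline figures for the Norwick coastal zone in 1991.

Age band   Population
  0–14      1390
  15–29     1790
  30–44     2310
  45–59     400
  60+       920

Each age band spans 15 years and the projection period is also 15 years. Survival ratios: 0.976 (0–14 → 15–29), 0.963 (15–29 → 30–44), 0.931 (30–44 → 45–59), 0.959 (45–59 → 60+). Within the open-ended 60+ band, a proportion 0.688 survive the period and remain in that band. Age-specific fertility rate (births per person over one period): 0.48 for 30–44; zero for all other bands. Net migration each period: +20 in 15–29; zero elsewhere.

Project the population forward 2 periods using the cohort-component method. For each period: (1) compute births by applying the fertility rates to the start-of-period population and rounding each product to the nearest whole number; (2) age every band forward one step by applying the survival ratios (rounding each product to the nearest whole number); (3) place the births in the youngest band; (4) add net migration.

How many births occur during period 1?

(Bands numbered youngest = 1 to oldest = 5.)
— Period 1 —
Births: 2310 * 0.48 = 1109
Band 2: 1390 * 0.976 = 1357
Band 3: 1790 * 0.963 = 1724
Band 4: 2310 * 0.931 = 2151
Band 5: 400 * 0.959 + 920 * 0.688 = 384 + 633 = 1017
Net migration: Band 2 + 20 → 1377
→ [1109, 1377, 1724, 2151, 1017]

1109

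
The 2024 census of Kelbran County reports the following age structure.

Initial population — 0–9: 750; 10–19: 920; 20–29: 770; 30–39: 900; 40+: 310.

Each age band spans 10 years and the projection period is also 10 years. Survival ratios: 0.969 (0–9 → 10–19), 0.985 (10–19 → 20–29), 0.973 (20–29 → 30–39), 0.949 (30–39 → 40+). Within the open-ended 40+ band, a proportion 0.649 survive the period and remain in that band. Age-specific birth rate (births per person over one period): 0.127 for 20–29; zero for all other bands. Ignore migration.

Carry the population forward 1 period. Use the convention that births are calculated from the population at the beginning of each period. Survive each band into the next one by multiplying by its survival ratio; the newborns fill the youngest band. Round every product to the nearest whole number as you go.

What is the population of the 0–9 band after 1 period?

— Period 1 —
Births: 770 × 0.127 = 98
10–19: 750 × 0.969 = 727
20–29: 920 × 0.985 = 906
30–39: 770 × 0.973 = 749
40+: 900 × 0.949 + 310 × 0.649 = 854 + 201 = 1055
Giving 98 / 727 / 906 / 749 / 1055.

98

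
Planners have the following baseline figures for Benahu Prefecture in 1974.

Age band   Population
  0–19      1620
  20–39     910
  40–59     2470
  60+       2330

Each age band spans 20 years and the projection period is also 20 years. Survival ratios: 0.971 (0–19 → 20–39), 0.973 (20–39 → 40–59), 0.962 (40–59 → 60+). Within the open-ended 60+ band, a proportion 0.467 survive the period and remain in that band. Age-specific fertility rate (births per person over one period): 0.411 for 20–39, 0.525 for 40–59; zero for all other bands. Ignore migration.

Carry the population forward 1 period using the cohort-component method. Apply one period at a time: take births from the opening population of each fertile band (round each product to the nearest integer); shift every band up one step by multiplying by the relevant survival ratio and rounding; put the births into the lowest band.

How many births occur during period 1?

1671

Call the bands 1 to 4, youngest first.
— Period 1 —
Births: 910 × 0.411 = 374, 2470 × 0.525 = 1297 → total 1671
Band 2: 1620 × 0.971 = 1573
Band 3: 910 × 0.973 = 885
Band 4: 2470 × 0.962 + 2330 × 0.467 = 2376 + 1088 = 3464
Population now: 0–19=1671, 20–39=1573, 40–59=885, 60+=3464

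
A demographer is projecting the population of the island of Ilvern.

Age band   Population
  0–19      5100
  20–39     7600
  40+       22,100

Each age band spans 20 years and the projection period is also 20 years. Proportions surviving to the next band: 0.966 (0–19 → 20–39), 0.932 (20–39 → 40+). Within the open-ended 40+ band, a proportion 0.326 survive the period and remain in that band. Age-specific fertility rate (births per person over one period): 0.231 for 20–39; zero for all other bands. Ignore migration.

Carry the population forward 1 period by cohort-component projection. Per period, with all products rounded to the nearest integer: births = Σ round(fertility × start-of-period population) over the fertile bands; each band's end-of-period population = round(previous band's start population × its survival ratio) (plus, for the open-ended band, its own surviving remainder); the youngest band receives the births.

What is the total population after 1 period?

Let group 1 be 0–19 through group 3 = 40+.
After projecting period 1:
Births: 7600 * 0.231 = 1756
Group 2: 5100 * 0.966 = 4927
Group 3: 7600 * 0.932 + 22100 * 0.326 = 7083 + 7205 = 14288
End of period: [1756, 4927, 14288]
Total after period 1: 1756 + 4927 + 14288 = 20971

20971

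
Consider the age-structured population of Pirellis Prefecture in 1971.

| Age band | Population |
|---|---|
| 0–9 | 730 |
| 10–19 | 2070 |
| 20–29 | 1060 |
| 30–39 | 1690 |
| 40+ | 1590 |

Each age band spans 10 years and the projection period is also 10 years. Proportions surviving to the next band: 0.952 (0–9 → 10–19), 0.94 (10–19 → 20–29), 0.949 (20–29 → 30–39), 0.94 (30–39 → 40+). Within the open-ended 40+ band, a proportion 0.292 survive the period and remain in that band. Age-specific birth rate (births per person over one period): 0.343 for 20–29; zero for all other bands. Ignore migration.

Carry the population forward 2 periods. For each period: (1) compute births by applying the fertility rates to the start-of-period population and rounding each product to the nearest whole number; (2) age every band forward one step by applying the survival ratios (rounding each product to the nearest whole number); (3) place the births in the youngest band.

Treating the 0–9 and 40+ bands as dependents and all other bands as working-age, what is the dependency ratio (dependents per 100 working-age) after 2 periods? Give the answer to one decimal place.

Call the bands 1 to 5, youngest first.
After projecting period 1:
Births: 1060 × 0.343 = 364
Band 2: 730 × 0.952 = 695
Band 3: 2070 × 0.94 = 1946
Band 4: 1060 × 0.949 = 1006
Band 5: 1690 × 0.94 + 1590 × 0.292 = 1589 + 464 = 2053
Population now: 0–9=364, 10–19=695, 20–29=1946, 30–39=1006, 40+=2053
After projecting period 2:
Births: 1946 × 0.343 = 667
Band 2: 364 × 0.952 = 347
Band 3: 695 × 0.94 = 653
Band 4: 1946 × 0.949 = 1847
Band 5: 1006 × 0.94 + 2053 × 0.292 = 946 + 599 = 1545
Population now: 0–9=667, 10–19=347, 20–29=653, 30–39=1847, 40+=1545
Dependents (band 0–9 + band 40+) = 667 + 1545 = 2212; working-age = 2847; ratio = 2212/2847 × 100 = 77.7

77.7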